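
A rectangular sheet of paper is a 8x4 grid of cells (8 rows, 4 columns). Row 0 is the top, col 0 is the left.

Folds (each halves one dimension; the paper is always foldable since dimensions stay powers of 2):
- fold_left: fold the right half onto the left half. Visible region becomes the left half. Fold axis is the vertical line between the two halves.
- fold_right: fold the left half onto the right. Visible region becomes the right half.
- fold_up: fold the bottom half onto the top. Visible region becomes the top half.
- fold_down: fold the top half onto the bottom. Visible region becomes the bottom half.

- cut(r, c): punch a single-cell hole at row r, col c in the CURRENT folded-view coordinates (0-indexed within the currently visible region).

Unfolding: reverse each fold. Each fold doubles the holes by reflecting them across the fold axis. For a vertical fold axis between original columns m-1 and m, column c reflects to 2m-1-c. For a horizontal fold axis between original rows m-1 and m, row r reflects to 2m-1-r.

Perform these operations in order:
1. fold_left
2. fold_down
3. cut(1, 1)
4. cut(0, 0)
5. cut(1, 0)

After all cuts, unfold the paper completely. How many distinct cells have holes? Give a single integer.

Answer: 12

Derivation:
Op 1 fold_left: fold axis v@2; visible region now rows[0,8) x cols[0,2) = 8x2
Op 2 fold_down: fold axis h@4; visible region now rows[4,8) x cols[0,2) = 4x2
Op 3 cut(1, 1): punch at orig (5,1); cuts so far [(5, 1)]; region rows[4,8) x cols[0,2) = 4x2
Op 4 cut(0, 0): punch at orig (4,0); cuts so far [(4, 0), (5, 1)]; region rows[4,8) x cols[0,2) = 4x2
Op 5 cut(1, 0): punch at orig (5,0); cuts so far [(4, 0), (5, 0), (5, 1)]; region rows[4,8) x cols[0,2) = 4x2
Unfold 1 (reflect across h@4): 6 holes -> [(2, 0), (2, 1), (3, 0), (4, 0), (5, 0), (5, 1)]
Unfold 2 (reflect across v@2): 12 holes -> [(2, 0), (2, 1), (2, 2), (2, 3), (3, 0), (3, 3), (4, 0), (4, 3), (5, 0), (5, 1), (5, 2), (5, 3)]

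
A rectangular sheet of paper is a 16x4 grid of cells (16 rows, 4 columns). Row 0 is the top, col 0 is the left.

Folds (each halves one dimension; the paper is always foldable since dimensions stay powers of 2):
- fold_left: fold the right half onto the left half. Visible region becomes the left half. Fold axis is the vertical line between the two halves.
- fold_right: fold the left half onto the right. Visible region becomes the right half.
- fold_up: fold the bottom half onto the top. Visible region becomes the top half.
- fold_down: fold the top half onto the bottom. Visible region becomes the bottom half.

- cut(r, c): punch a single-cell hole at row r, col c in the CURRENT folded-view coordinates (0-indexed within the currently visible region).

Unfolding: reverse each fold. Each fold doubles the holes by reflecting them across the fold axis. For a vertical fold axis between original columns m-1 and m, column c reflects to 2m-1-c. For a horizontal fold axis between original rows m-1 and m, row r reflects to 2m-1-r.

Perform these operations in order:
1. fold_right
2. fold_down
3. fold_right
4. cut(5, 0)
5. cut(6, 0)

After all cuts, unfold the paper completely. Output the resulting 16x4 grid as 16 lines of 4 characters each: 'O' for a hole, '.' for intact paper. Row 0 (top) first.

Op 1 fold_right: fold axis v@2; visible region now rows[0,16) x cols[2,4) = 16x2
Op 2 fold_down: fold axis h@8; visible region now rows[8,16) x cols[2,4) = 8x2
Op 3 fold_right: fold axis v@3; visible region now rows[8,16) x cols[3,4) = 8x1
Op 4 cut(5, 0): punch at orig (13,3); cuts so far [(13, 3)]; region rows[8,16) x cols[3,4) = 8x1
Op 5 cut(6, 0): punch at orig (14,3); cuts so far [(13, 3), (14, 3)]; region rows[8,16) x cols[3,4) = 8x1
Unfold 1 (reflect across v@3): 4 holes -> [(13, 2), (13, 3), (14, 2), (14, 3)]
Unfold 2 (reflect across h@8): 8 holes -> [(1, 2), (1, 3), (2, 2), (2, 3), (13, 2), (13, 3), (14, 2), (14, 3)]
Unfold 3 (reflect across v@2): 16 holes -> [(1, 0), (1, 1), (1, 2), (1, 3), (2, 0), (2, 1), (2, 2), (2, 3), (13, 0), (13, 1), (13, 2), (13, 3), (14, 0), (14, 1), (14, 2), (14, 3)]

Answer: ....
OOOO
OOOO
....
....
....
....
....
....
....
....
....
....
OOOO
OOOO
....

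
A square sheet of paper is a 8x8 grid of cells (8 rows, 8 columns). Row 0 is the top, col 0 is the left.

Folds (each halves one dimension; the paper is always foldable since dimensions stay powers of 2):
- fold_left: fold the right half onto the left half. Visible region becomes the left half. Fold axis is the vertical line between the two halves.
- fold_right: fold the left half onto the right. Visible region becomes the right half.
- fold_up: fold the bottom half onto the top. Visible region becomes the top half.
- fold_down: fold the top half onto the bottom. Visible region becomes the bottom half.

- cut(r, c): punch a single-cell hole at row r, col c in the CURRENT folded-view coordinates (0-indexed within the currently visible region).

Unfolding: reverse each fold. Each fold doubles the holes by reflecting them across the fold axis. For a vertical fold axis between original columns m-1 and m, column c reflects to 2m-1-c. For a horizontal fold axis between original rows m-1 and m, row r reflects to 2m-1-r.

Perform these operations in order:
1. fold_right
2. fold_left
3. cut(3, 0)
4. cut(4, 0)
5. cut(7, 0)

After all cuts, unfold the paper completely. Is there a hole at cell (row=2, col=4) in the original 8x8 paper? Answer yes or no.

Answer: no

Derivation:
Op 1 fold_right: fold axis v@4; visible region now rows[0,8) x cols[4,8) = 8x4
Op 2 fold_left: fold axis v@6; visible region now rows[0,8) x cols[4,6) = 8x2
Op 3 cut(3, 0): punch at orig (3,4); cuts so far [(3, 4)]; region rows[0,8) x cols[4,6) = 8x2
Op 4 cut(4, 0): punch at orig (4,4); cuts so far [(3, 4), (4, 4)]; region rows[0,8) x cols[4,6) = 8x2
Op 5 cut(7, 0): punch at orig (7,4); cuts so far [(3, 4), (4, 4), (7, 4)]; region rows[0,8) x cols[4,6) = 8x2
Unfold 1 (reflect across v@6): 6 holes -> [(3, 4), (3, 7), (4, 4), (4, 7), (7, 4), (7, 7)]
Unfold 2 (reflect across v@4): 12 holes -> [(3, 0), (3, 3), (3, 4), (3, 7), (4, 0), (4, 3), (4, 4), (4, 7), (7, 0), (7, 3), (7, 4), (7, 7)]
Holes: [(3, 0), (3, 3), (3, 4), (3, 7), (4, 0), (4, 3), (4, 4), (4, 7), (7, 0), (7, 3), (7, 4), (7, 7)]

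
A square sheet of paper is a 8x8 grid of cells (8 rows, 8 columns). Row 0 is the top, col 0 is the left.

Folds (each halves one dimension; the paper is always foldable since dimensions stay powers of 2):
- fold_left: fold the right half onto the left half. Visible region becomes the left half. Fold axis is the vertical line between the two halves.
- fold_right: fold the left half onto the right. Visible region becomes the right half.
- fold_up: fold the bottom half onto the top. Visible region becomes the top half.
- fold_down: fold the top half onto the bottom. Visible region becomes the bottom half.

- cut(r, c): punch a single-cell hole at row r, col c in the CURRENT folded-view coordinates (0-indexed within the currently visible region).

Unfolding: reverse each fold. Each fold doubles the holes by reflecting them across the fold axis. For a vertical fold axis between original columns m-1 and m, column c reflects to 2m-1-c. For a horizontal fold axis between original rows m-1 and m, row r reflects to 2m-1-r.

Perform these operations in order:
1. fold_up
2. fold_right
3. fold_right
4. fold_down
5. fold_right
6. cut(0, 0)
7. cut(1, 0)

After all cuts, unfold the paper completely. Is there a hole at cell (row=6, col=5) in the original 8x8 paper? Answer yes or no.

Op 1 fold_up: fold axis h@4; visible region now rows[0,4) x cols[0,8) = 4x8
Op 2 fold_right: fold axis v@4; visible region now rows[0,4) x cols[4,8) = 4x4
Op 3 fold_right: fold axis v@6; visible region now rows[0,4) x cols[6,8) = 4x2
Op 4 fold_down: fold axis h@2; visible region now rows[2,4) x cols[6,8) = 2x2
Op 5 fold_right: fold axis v@7; visible region now rows[2,4) x cols[7,8) = 2x1
Op 6 cut(0, 0): punch at orig (2,7); cuts so far [(2, 7)]; region rows[2,4) x cols[7,8) = 2x1
Op 7 cut(1, 0): punch at orig (3,7); cuts so far [(2, 7), (3, 7)]; region rows[2,4) x cols[7,8) = 2x1
Unfold 1 (reflect across v@7): 4 holes -> [(2, 6), (2, 7), (3, 6), (3, 7)]
Unfold 2 (reflect across h@2): 8 holes -> [(0, 6), (0, 7), (1, 6), (1, 7), (2, 6), (2, 7), (3, 6), (3, 7)]
Unfold 3 (reflect across v@6): 16 holes -> [(0, 4), (0, 5), (0, 6), (0, 7), (1, 4), (1, 5), (1, 6), (1, 7), (2, 4), (2, 5), (2, 6), (2, 7), (3, 4), (3, 5), (3, 6), (3, 7)]
Unfold 4 (reflect across v@4): 32 holes -> [(0, 0), (0, 1), (0, 2), (0, 3), (0, 4), (0, 5), (0, 6), (0, 7), (1, 0), (1, 1), (1, 2), (1, 3), (1, 4), (1, 5), (1, 6), (1, 7), (2, 0), (2, 1), (2, 2), (2, 3), (2, 4), (2, 5), (2, 6), (2, 7), (3, 0), (3, 1), (3, 2), (3, 3), (3, 4), (3, 5), (3, 6), (3, 7)]
Unfold 5 (reflect across h@4): 64 holes -> [(0, 0), (0, 1), (0, 2), (0, 3), (0, 4), (0, 5), (0, 6), (0, 7), (1, 0), (1, 1), (1, 2), (1, 3), (1, 4), (1, 5), (1, 6), (1, 7), (2, 0), (2, 1), (2, 2), (2, 3), (2, 4), (2, 5), (2, 6), (2, 7), (3, 0), (3, 1), (3, 2), (3, 3), (3, 4), (3, 5), (3, 6), (3, 7), (4, 0), (4, 1), (4, 2), (4, 3), (4, 4), (4, 5), (4, 6), (4, 7), (5, 0), (5, 1), (5, 2), (5, 3), (5, 4), (5, 5), (5, 6), (5, 7), (6, 0), (6, 1), (6, 2), (6, 3), (6, 4), (6, 5), (6, 6), (6, 7), (7, 0), (7, 1), (7, 2), (7, 3), (7, 4), (7, 5), (7, 6), (7, 7)]
Holes: [(0, 0), (0, 1), (0, 2), (0, 3), (0, 4), (0, 5), (0, 6), (0, 7), (1, 0), (1, 1), (1, 2), (1, 3), (1, 4), (1, 5), (1, 6), (1, 7), (2, 0), (2, 1), (2, 2), (2, 3), (2, 4), (2, 5), (2, 6), (2, 7), (3, 0), (3, 1), (3, 2), (3, 3), (3, 4), (3, 5), (3, 6), (3, 7), (4, 0), (4, 1), (4, 2), (4, 3), (4, 4), (4, 5), (4, 6), (4, 7), (5, 0), (5, 1), (5, 2), (5, 3), (5, 4), (5, 5), (5, 6), (5, 7), (6, 0), (6, 1), (6, 2), (6, 3), (6, 4), (6, 5), (6, 6), (6, 7), (7, 0), (7, 1), (7, 2), (7, 3), (7, 4), (7, 5), (7, 6), (7, 7)]

Answer: yes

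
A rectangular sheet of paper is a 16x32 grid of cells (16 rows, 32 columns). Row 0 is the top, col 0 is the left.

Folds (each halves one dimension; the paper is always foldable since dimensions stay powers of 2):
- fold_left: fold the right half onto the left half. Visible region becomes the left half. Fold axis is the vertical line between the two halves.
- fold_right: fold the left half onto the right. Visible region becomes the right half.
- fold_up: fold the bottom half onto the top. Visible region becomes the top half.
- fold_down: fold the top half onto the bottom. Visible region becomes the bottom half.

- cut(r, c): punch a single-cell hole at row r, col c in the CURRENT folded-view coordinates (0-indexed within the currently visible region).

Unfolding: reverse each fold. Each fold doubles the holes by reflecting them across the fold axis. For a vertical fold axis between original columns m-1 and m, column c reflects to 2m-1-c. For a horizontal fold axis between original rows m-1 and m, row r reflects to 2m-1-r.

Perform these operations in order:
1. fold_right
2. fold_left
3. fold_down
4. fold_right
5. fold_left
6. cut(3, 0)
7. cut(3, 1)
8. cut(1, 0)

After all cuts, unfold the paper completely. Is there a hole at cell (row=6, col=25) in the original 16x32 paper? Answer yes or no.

Answer: no

Derivation:
Op 1 fold_right: fold axis v@16; visible region now rows[0,16) x cols[16,32) = 16x16
Op 2 fold_left: fold axis v@24; visible region now rows[0,16) x cols[16,24) = 16x8
Op 3 fold_down: fold axis h@8; visible region now rows[8,16) x cols[16,24) = 8x8
Op 4 fold_right: fold axis v@20; visible region now rows[8,16) x cols[20,24) = 8x4
Op 5 fold_left: fold axis v@22; visible region now rows[8,16) x cols[20,22) = 8x2
Op 6 cut(3, 0): punch at orig (11,20); cuts so far [(11, 20)]; region rows[8,16) x cols[20,22) = 8x2
Op 7 cut(3, 1): punch at orig (11,21); cuts so far [(11, 20), (11, 21)]; region rows[8,16) x cols[20,22) = 8x2
Op 8 cut(1, 0): punch at orig (9,20); cuts so far [(9, 20), (11, 20), (11, 21)]; region rows[8,16) x cols[20,22) = 8x2
Unfold 1 (reflect across v@22): 6 holes -> [(9, 20), (9, 23), (11, 20), (11, 21), (11, 22), (11, 23)]
Unfold 2 (reflect across v@20): 12 holes -> [(9, 16), (9, 19), (9, 20), (9, 23), (11, 16), (11, 17), (11, 18), (11, 19), (11, 20), (11, 21), (11, 22), (11, 23)]
Unfold 3 (reflect across h@8): 24 holes -> [(4, 16), (4, 17), (4, 18), (4, 19), (4, 20), (4, 21), (4, 22), (4, 23), (6, 16), (6, 19), (6, 20), (6, 23), (9, 16), (9, 19), (9, 20), (9, 23), (11, 16), (11, 17), (11, 18), (11, 19), (11, 20), (11, 21), (11, 22), (11, 23)]
Unfold 4 (reflect across v@24): 48 holes -> [(4, 16), (4, 17), (4, 18), (4, 19), (4, 20), (4, 21), (4, 22), (4, 23), (4, 24), (4, 25), (4, 26), (4, 27), (4, 28), (4, 29), (4, 30), (4, 31), (6, 16), (6, 19), (6, 20), (6, 23), (6, 24), (6, 27), (6, 28), (6, 31), (9, 16), (9, 19), (9, 20), (9, 23), (9, 24), (9, 27), (9, 28), (9, 31), (11, 16), (11, 17), (11, 18), (11, 19), (11, 20), (11, 21), (11, 22), (11, 23), (11, 24), (11, 25), (11, 26), (11, 27), (11, 28), (11, 29), (11, 30), (11, 31)]
Unfold 5 (reflect across v@16): 96 holes -> [(4, 0), (4, 1), (4, 2), (4, 3), (4, 4), (4, 5), (4, 6), (4, 7), (4, 8), (4, 9), (4, 10), (4, 11), (4, 12), (4, 13), (4, 14), (4, 15), (4, 16), (4, 17), (4, 18), (4, 19), (4, 20), (4, 21), (4, 22), (4, 23), (4, 24), (4, 25), (4, 26), (4, 27), (4, 28), (4, 29), (4, 30), (4, 31), (6, 0), (6, 3), (6, 4), (6, 7), (6, 8), (6, 11), (6, 12), (6, 15), (6, 16), (6, 19), (6, 20), (6, 23), (6, 24), (6, 27), (6, 28), (6, 31), (9, 0), (9, 3), (9, 4), (9, 7), (9, 8), (9, 11), (9, 12), (9, 15), (9, 16), (9, 19), (9, 20), (9, 23), (9, 24), (9, 27), (9, 28), (9, 31), (11, 0), (11, 1), (11, 2), (11, 3), (11, 4), (11, 5), (11, 6), (11, 7), (11, 8), (11, 9), (11, 10), (11, 11), (11, 12), (11, 13), (11, 14), (11, 15), (11, 16), (11, 17), (11, 18), (11, 19), (11, 20), (11, 21), (11, 22), (11, 23), (11, 24), (11, 25), (11, 26), (11, 27), (11, 28), (11, 29), (11, 30), (11, 31)]
Holes: [(4, 0), (4, 1), (4, 2), (4, 3), (4, 4), (4, 5), (4, 6), (4, 7), (4, 8), (4, 9), (4, 10), (4, 11), (4, 12), (4, 13), (4, 14), (4, 15), (4, 16), (4, 17), (4, 18), (4, 19), (4, 20), (4, 21), (4, 22), (4, 23), (4, 24), (4, 25), (4, 26), (4, 27), (4, 28), (4, 29), (4, 30), (4, 31), (6, 0), (6, 3), (6, 4), (6, 7), (6, 8), (6, 11), (6, 12), (6, 15), (6, 16), (6, 19), (6, 20), (6, 23), (6, 24), (6, 27), (6, 28), (6, 31), (9, 0), (9, 3), (9, 4), (9, 7), (9, 8), (9, 11), (9, 12), (9, 15), (9, 16), (9, 19), (9, 20), (9, 23), (9, 24), (9, 27), (9, 28), (9, 31), (11, 0), (11, 1), (11, 2), (11, 3), (11, 4), (11, 5), (11, 6), (11, 7), (11, 8), (11, 9), (11, 10), (11, 11), (11, 12), (11, 13), (11, 14), (11, 15), (11, 16), (11, 17), (11, 18), (11, 19), (11, 20), (11, 21), (11, 22), (11, 23), (11, 24), (11, 25), (11, 26), (11, 27), (11, 28), (11, 29), (11, 30), (11, 31)]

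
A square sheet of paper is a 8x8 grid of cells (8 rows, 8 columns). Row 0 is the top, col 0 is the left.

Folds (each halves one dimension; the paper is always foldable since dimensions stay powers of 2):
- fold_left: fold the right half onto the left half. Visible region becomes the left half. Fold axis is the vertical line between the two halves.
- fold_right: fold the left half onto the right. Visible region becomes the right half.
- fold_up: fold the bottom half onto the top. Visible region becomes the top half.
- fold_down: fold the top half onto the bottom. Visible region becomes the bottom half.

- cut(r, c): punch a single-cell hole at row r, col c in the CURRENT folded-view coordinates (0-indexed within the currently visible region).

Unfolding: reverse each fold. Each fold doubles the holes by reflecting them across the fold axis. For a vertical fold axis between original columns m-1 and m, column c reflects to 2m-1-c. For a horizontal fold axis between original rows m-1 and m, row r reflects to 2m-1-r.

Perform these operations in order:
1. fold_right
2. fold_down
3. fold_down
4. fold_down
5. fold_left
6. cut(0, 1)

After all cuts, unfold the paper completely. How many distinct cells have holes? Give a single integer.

Op 1 fold_right: fold axis v@4; visible region now rows[0,8) x cols[4,8) = 8x4
Op 2 fold_down: fold axis h@4; visible region now rows[4,8) x cols[4,8) = 4x4
Op 3 fold_down: fold axis h@6; visible region now rows[6,8) x cols[4,8) = 2x4
Op 4 fold_down: fold axis h@7; visible region now rows[7,8) x cols[4,8) = 1x4
Op 5 fold_left: fold axis v@6; visible region now rows[7,8) x cols[4,6) = 1x2
Op 6 cut(0, 1): punch at orig (7,5); cuts so far [(7, 5)]; region rows[7,8) x cols[4,6) = 1x2
Unfold 1 (reflect across v@6): 2 holes -> [(7, 5), (7, 6)]
Unfold 2 (reflect across h@7): 4 holes -> [(6, 5), (6, 6), (7, 5), (7, 6)]
Unfold 3 (reflect across h@6): 8 holes -> [(4, 5), (4, 6), (5, 5), (5, 6), (6, 5), (6, 6), (7, 5), (7, 6)]
Unfold 4 (reflect across h@4): 16 holes -> [(0, 5), (0, 6), (1, 5), (1, 6), (2, 5), (2, 6), (3, 5), (3, 6), (4, 5), (4, 6), (5, 5), (5, 6), (6, 5), (6, 6), (7, 5), (7, 6)]
Unfold 5 (reflect across v@4): 32 holes -> [(0, 1), (0, 2), (0, 5), (0, 6), (1, 1), (1, 2), (1, 5), (1, 6), (2, 1), (2, 2), (2, 5), (2, 6), (3, 1), (3, 2), (3, 5), (3, 6), (4, 1), (4, 2), (4, 5), (4, 6), (5, 1), (5, 2), (5, 5), (5, 6), (6, 1), (6, 2), (6, 5), (6, 6), (7, 1), (7, 2), (7, 5), (7, 6)]

Answer: 32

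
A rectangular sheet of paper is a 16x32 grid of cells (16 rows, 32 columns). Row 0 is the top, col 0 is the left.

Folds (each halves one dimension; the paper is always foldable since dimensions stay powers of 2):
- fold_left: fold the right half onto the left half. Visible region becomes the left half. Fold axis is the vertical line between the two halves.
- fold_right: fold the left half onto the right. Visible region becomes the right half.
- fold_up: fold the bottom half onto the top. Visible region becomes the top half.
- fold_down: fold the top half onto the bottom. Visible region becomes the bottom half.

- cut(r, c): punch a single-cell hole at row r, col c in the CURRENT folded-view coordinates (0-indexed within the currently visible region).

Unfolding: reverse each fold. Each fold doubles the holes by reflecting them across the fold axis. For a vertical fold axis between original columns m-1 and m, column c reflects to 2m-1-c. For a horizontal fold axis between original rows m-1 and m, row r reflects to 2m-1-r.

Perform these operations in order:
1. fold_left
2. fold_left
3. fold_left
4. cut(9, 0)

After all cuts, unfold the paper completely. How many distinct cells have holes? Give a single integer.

Op 1 fold_left: fold axis v@16; visible region now rows[0,16) x cols[0,16) = 16x16
Op 2 fold_left: fold axis v@8; visible region now rows[0,16) x cols[0,8) = 16x8
Op 3 fold_left: fold axis v@4; visible region now rows[0,16) x cols[0,4) = 16x4
Op 4 cut(9, 0): punch at orig (9,0); cuts so far [(9, 0)]; region rows[0,16) x cols[0,4) = 16x4
Unfold 1 (reflect across v@4): 2 holes -> [(9, 0), (9, 7)]
Unfold 2 (reflect across v@8): 4 holes -> [(9, 0), (9, 7), (9, 8), (9, 15)]
Unfold 3 (reflect across v@16): 8 holes -> [(9, 0), (9, 7), (9, 8), (9, 15), (9, 16), (9, 23), (9, 24), (9, 31)]

Answer: 8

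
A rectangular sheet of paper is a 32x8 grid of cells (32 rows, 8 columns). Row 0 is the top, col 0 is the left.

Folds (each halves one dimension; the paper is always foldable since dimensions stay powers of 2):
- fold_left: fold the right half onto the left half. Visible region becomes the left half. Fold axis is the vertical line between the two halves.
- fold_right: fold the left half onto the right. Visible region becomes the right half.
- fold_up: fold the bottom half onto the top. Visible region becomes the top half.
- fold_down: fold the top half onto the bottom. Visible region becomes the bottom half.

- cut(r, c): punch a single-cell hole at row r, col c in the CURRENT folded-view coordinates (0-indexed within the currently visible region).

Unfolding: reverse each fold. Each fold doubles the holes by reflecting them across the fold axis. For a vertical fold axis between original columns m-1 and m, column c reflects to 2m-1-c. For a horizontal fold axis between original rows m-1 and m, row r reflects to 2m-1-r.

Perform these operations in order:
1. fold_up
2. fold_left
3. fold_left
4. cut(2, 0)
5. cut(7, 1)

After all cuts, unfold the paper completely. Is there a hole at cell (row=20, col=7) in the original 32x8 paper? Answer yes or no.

Answer: no

Derivation:
Op 1 fold_up: fold axis h@16; visible region now rows[0,16) x cols[0,8) = 16x8
Op 2 fold_left: fold axis v@4; visible region now rows[0,16) x cols[0,4) = 16x4
Op 3 fold_left: fold axis v@2; visible region now rows[0,16) x cols[0,2) = 16x2
Op 4 cut(2, 0): punch at orig (2,0); cuts so far [(2, 0)]; region rows[0,16) x cols[0,2) = 16x2
Op 5 cut(7, 1): punch at orig (7,1); cuts so far [(2, 0), (7, 1)]; region rows[0,16) x cols[0,2) = 16x2
Unfold 1 (reflect across v@2): 4 holes -> [(2, 0), (2, 3), (7, 1), (7, 2)]
Unfold 2 (reflect across v@4): 8 holes -> [(2, 0), (2, 3), (2, 4), (2, 7), (7, 1), (7, 2), (7, 5), (7, 6)]
Unfold 3 (reflect across h@16): 16 holes -> [(2, 0), (2, 3), (2, 4), (2, 7), (7, 1), (7, 2), (7, 5), (7, 6), (24, 1), (24, 2), (24, 5), (24, 6), (29, 0), (29, 3), (29, 4), (29, 7)]
Holes: [(2, 0), (2, 3), (2, 4), (2, 7), (7, 1), (7, 2), (7, 5), (7, 6), (24, 1), (24, 2), (24, 5), (24, 6), (29, 0), (29, 3), (29, 4), (29, 7)]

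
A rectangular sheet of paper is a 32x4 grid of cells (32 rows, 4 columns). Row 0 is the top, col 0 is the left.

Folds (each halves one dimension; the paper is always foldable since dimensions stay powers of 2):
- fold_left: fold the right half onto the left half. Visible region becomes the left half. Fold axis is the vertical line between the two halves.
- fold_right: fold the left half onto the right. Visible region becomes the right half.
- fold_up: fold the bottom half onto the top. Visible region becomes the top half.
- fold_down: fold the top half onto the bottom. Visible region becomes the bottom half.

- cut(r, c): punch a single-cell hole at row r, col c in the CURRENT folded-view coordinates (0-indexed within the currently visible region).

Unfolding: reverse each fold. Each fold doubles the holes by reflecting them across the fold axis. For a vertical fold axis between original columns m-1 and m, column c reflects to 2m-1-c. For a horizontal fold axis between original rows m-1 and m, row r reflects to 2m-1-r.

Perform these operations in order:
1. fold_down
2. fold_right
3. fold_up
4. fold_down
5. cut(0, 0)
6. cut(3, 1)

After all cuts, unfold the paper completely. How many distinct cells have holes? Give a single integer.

Answer: 32

Derivation:
Op 1 fold_down: fold axis h@16; visible region now rows[16,32) x cols[0,4) = 16x4
Op 2 fold_right: fold axis v@2; visible region now rows[16,32) x cols[2,4) = 16x2
Op 3 fold_up: fold axis h@24; visible region now rows[16,24) x cols[2,4) = 8x2
Op 4 fold_down: fold axis h@20; visible region now rows[20,24) x cols[2,4) = 4x2
Op 5 cut(0, 0): punch at orig (20,2); cuts so far [(20, 2)]; region rows[20,24) x cols[2,4) = 4x2
Op 6 cut(3, 1): punch at orig (23,3); cuts so far [(20, 2), (23, 3)]; region rows[20,24) x cols[2,4) = 4x2
Unfold 1 (reflect across h@20): 4 holes -> [(16, 3), (19, 2), (20, 2), (23, 3)]
Unfold 2 (reflect across h@24): 8 holes -> [(16, 3), (19, 2), (20, 2), (23, 3), (24, 3), (27, 2), (28, 2), (31, 3)]
Unfold 3 (reflect across v@2): 16 holes -> [(16, 0), (16, 3), (19, 1), (19, 2), (20, 1), (20, 2), (23, 0), (23, 3), (24, 0), (24, 3), (27, 1), (27, 2), (28, 1), (28, 2), (31, 0), (31, 3)]
Unfold 4 (reflect across h@16): 32 holes -> [(0, 0), (0, 3), (3, 1), (3, 2), (4, 1), (4, 2), (7, 0), (7, 3), (8, 0), (8, 3), (11, 1), (11, 2), (12, 1), (12, 2), (15, 0), (15, 3), (16, 0), (16, 3), (19, 1), (19, 2), (20, 1), (20, 2), (23, 0), (23, 3), (24, 0), (24, 3), (27, 1), (27, 2), (28, 1), (28, 2), (31, 0), (31, 3)]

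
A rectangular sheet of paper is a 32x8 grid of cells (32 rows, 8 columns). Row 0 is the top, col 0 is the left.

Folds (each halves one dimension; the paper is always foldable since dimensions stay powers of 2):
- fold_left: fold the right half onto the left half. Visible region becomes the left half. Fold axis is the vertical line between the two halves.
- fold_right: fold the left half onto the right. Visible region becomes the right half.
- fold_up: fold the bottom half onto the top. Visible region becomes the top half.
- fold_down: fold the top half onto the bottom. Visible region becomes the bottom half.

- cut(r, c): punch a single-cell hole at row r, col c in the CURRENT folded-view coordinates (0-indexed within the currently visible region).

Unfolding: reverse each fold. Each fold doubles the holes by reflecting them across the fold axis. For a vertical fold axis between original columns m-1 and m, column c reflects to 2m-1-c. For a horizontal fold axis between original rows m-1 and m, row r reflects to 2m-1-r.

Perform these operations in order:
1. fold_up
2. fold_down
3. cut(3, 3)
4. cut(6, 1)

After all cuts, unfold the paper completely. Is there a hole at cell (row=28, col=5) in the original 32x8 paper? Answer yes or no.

Answer: no

Derivation:
Op 1 fold_up: fold axis h@16; visible region now rows[0,16) x cols[0,8) = 16x8
Op 2 fold_down: fold axis h@8; visible region now rows[8,16) x cols[0,8) = 8x8
Op 3 cut(3, 3): punch at orig (11,3); cuts so far [(11, 3)]; region rows[8,16) x cols[0,8) = 8x8
Op 4 cut(6, 1): punch at orig (14,1); cuts so far [(11, 3), (14, 1)]; region rows[8,16) x cols[0,8) = 8x8
Unfold 1 (reflect across h@8): 4 holes -> [(1, 1), (4, 3), (11, 3), (14, 1)]
Unfold 2 (reflect across h@16): 8 holes -> [(1, 1), (4, 3), (11, 3), (14, 1), (17, 1), (20, 3), (27, 3), (30, 1)]
Holes: [(1, 1), (4, 3), (11, 3), (14, 1), (17, 1), (20, 3), (27, 3), (30, 1)]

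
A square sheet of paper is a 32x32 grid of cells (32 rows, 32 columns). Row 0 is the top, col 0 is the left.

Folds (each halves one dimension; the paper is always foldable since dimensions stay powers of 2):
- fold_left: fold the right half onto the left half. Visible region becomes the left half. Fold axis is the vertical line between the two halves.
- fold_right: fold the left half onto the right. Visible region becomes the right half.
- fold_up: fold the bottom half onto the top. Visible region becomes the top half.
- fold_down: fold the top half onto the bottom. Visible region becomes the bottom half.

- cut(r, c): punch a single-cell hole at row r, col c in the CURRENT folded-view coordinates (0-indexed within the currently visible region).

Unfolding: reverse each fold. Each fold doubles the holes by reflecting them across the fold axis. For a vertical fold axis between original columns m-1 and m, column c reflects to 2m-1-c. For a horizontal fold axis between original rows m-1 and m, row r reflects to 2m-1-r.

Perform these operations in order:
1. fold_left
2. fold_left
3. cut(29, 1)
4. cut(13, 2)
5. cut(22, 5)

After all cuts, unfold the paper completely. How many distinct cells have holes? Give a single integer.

Answer: 12

Derivation:
Op 1 fold_left: fold axis v@16; visible region now rows[0,32) x cols[0,16) = 32x16
Op 2 fold_left: fold axis v@8; visible region now rows[0,32) x cols[0,8) = 32x8
Op 3 cut(29, 1): punch at orig (29,1); cuts so far [(29, 1)]; region rows[0,32) x cols[0,8) = 32x8
Op 4 cut(13, 2): punch at orig (13,2); cuts so far [(13, 2), (29, 1)]; region rows[0,32) x cols[0,8) = 32x8
Op 5 cut(22, 5): punch at orig (22,5); cuts so far [(13, 2), (22, 5), (29, 1)]; region rows[0,32) x cols[0,8) = 32x8
Unfold 1 (reflect across v@8): 6 holes -> [(13, 2), (13, 13), (22, 5), (22, 10), (29, 1), (29, 14)]
Unfold 2 (reflect across v@16): 12 holes -> [(13, 2), (13, 13), (13, 18), (13, 29), (22, 5), (22, 10), (22, 21), (22, 26), (29, 1), (29, 14), (29, 17), (29, 30)]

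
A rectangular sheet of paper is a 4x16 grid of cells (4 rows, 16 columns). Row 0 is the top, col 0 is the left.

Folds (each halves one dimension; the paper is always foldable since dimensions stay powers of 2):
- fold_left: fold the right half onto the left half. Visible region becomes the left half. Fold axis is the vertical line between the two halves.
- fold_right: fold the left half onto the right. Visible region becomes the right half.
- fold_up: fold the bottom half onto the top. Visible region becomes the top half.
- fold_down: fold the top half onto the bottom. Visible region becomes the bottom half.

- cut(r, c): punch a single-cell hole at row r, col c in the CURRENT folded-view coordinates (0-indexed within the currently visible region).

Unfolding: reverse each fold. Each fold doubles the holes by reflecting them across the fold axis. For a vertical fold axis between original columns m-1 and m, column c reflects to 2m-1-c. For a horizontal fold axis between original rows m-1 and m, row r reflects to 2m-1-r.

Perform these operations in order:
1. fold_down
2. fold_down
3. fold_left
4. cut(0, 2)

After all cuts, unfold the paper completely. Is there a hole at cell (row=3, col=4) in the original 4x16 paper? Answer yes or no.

Answer: no

Derivation:
Op 1 fold_down: fold axis h@2; visible region now rows[2,4) x cols[0,16) = 2x16
Op 2 fold_down: fold axis h@3; visible region now rows[3,4) x cols[0,16) = 1x16
Op 3 fold_left: fold axis v@8; visible region now rows[3,4) x cols[0,8) = 1x8
Op 4 cut(0, 2): punch at orig (3,2); cuts so far [(3, 2)]; region rows[3,4) x cols[0,8) = 1x8
Unfold 1 (reflect across v@8): 2 holes -> [(3, 2), (3, 13)]
Unfold 2 (reflect across h@3): 4 holes -> [(2, 2), (2, 13), (3, 2), (3, 13)]
Unfold 3 (reflect across h@2): 8 holes -> [(0, 2), (0, 13), (1, 2), (1, 13), (2, 2), (2, 13), (3, 2), (3, 13)]
Holes: [(0, 2), (0, 13), (1, 2), (1, 13), (2, 2), (2, 13), (3, 2), (3, 13)]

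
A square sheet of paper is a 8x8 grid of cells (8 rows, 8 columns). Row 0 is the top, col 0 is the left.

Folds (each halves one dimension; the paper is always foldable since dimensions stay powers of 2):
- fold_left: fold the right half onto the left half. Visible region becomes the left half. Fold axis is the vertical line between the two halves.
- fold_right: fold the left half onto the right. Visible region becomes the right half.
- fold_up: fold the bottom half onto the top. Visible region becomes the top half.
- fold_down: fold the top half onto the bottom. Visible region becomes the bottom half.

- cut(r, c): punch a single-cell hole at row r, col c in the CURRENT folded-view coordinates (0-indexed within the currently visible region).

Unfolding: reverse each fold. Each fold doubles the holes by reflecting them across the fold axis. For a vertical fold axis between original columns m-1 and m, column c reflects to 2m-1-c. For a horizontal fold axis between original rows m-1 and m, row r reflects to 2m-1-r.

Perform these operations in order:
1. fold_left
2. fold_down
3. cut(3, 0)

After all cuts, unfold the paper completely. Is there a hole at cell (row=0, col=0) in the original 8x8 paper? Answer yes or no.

Answer: yes

Derivation:
Op 1 fold_left: fold axis v@4; visible region now rows[0,8) x cols[0,4) = 8x4
Op 2 fold_down: fold axis h@4; visible region now rows[4,8) x cols[0,4) = 4x4
Op 3 cut(3, 0): punch at orig (7,0); cuts so far [(7, 0)]; region rows[4,8) x cols[0,4) = 4x4
Unfold 1 (reflect across h@4): 2 holes -> [(0, 0), (7, 0)]
Unfold 2 (reflect across v@4): 4 holes -> [(0, 0), (0, 7), (7, 0), (7, 7)]
Holes: [(0, 0), (0, 7), (7, 0), (7, 7)]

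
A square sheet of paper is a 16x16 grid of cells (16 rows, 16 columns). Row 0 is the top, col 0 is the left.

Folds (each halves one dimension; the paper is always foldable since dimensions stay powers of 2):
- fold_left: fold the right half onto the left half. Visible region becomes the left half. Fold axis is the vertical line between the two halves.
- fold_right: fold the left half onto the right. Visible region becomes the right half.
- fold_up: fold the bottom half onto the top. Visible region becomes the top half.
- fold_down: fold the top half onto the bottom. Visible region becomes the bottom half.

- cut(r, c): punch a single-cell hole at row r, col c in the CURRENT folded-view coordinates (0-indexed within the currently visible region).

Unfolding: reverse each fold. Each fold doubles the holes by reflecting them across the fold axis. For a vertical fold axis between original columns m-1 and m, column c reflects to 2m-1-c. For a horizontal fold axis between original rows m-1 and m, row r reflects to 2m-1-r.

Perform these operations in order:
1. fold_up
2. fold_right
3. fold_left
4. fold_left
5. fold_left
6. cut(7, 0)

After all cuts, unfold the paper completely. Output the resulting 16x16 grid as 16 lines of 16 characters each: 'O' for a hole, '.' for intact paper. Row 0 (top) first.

Answer: ................
................
................
................
................
................
................
OOOOOOOOOOOOOOOO
OOOOOOOOOOOOOOOO
................
................
................
................
................
................
................

Derivation:
Op 1 fold_up: fold axis h@8; visible region now rows[0,8) x cols[0,16) = 8x16
Op 2 fold_right: fold axis v@8; visible region now rows[0,8) x cols[8,16) = 8x8
Op 3 fold_left: fold axis v@12; visible region now rows[0,8) x cols[8,12) = 8x4
Op 4 fold_left: fold axis v@10; visible region now rows[0,8) x cols[8,10) = 8x2
Op 5 fold_left: fold axis v@9; visible region now rows[0,8) x cols[8,9) = 8x1
Op 6 cut(7, 0): punch at orig (7,8); cuts so far [(7, 8)]; region rows[0,8) x cols[8,9) = 8x1
Unfold 1 (reflect across v@9): 2 holes -> [(7, 8), (7, 9)]
Unfold 2 (reflect across v@10): 4 holes -> [(7, 8), (7, 9), (7, 10), (7, 11)]
Unfold 3 (reflect across v@12): 8 holes -> [(7, 8), (7, 9), (7, 10), (7, 11), (7, 12), (7, 13), (7, 14), (7, 15)]
Unfold 4 (reflect across v@8): 16 holes -> [(7, 0), (7, 1), (7, 2), (7, 3), (7, 4), (7, 5), (7, 6), (7, 7), (7, 8), (7, 9), (7, 10), (7, 11), (7, 12), (7, 13), (7, 14), (7, 15)]
Unfold 5 (reflect across h@8): 32 holes -> [(7, 0), (7, 1), (7, 2), (7, 3), (7, 4), (7, 5), (7, 6), (7, 7), (7, 8), (7, 9), (7, 10), (7, 11), (7, 12), (7, 13), (7, 14), (7, 15), (8, 0), (8, 1), (8, 2), (8, 3), (8, 4), (8, 5), (8, 6), (8, 7), (8, 8), (8, 9), (8, 10), (8, 11), (8, 12), (8, 13), (8, 14), (8, 15)]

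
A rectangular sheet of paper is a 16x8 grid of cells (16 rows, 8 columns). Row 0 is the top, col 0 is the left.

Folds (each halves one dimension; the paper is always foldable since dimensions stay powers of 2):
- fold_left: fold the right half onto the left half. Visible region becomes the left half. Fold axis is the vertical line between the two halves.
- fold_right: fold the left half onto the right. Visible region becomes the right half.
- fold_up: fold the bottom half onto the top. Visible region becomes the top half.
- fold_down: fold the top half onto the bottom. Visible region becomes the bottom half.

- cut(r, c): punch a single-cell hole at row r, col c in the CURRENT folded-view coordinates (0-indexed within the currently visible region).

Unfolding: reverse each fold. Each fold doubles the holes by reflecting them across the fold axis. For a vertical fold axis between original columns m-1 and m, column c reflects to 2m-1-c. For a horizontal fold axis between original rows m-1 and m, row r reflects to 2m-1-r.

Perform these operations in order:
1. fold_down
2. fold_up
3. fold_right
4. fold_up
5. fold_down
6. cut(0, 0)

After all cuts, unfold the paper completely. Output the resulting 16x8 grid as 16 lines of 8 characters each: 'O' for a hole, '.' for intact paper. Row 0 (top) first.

Answer: ...OO...
...OO...
...OO...
...OO...
...OO...
...OO...
...OO...
...OO...
...OO...
...OO...
...OO...
...OO...
...OO...
...OO...
...OO...
...OO...

Derivation:
Op 1 fold_down: fold axis h@8; visible region now rows[8,16) x cols[0,8) = 8x8
Op 2 fold_up: fold axis h@12; visible region now rows[8,12) x cols[0,8) = 4x8
Op 3 fold_right: fold axis v@4; visible region now rows[8,12) x cols[4,8) = 4x4
Op 4 fold_up: fold axis h@10; visible region now rows[8,10) x cols[4,8) = 2x4
Op 5 fold_down: fold axis h@9; visible region now rows[9,10) x cols[4,8) = 1x4
Op 6 cut(0, 0): punch at orig (9,4); cuts so far [(9, 4)]; region rows[9,10) x cols[4,8) = 1x4
Unfold 1 (reflect across h@9): 2 holes -> [(8, 4), (9, 4)]
Unfold 2 (reflect across h@10): 4 holes -> [(8, 4), (9, 4), (10, 4), (11, 4)]
Unfold 3 (reflect across v@4): 8 holes -> [(8, 3), (8, 4), (9, 3), (9, 4), (10, 3), (10, 4), (11, 3), (11, 4)]
Unfold 4 (reflect across h@12): 16 holes -> [(8, 3), (8, 4), (9, 3), (9, 4), (10, 3), (10, 4), (11, 3), (11, 4), (12, 3), (12, 4), (13, 3), (13, 4), (14, 3), (14, 4), (15, 3), (15, 4)]
Unfold 5 (reflect across h@8): 32 holes -> [(0, 3), (0, 4), (1, 3), (1, 4), (2, 3), (2, 4), (3, 3), (3, 4), (4, 3), (4, 4), (5, 3), (5, 4), (6, 3), (6, 4), (7, 3), (7, 4), (8, 3), (8, 4), (9, 3), (9, 4), (10, 3), (10, 4), (11, 3), (11, 4), (12, 3), (12, 4), (13, 3), (13, 4), (14, 3), (14, 4), (15, 3), (15, 4)]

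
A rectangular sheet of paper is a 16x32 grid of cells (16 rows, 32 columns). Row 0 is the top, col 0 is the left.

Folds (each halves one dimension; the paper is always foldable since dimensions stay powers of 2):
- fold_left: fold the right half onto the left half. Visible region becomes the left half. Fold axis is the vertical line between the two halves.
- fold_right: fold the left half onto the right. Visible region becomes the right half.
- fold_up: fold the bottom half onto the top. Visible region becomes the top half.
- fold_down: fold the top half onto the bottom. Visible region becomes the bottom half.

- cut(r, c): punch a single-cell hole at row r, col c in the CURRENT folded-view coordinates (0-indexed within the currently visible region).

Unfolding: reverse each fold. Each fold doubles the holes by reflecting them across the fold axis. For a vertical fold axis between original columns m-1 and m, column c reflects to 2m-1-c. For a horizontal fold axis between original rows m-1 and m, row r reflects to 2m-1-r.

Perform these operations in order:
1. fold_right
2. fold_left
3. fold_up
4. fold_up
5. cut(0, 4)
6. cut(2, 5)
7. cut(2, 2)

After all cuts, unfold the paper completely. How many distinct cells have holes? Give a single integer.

Answer: 48

Derivation:
Op 1 fold_right: fold axis v@16; visible region now rows[0,16) x cols[16,32) = 16x16
Op 2 fold_left: fold axis v@24; visible region now rows[0,16) x cols[16,24) = 16x8
Op 3 fold_up: fold axis h@8; visible region now rows[0,8) x cols[16,24) = 8x8
Op 4 fold_up: fold axis h@4; visible region now rows[0,4) x cols[16,24) = 4x8
Op 5 cut(0, 4): punch at orig (0,20); cuts so far [(0, 20)]; region rows[0,4) x cols[16,24) = 4x8
Op 6 cut(2, 5): punch at orig (2,21); cuts so far [(0, 20), (2, 21)]; region rows[0,4) x cols[16,24) = 4x8
Op 7 cut(2, 2): punch at orig (2,18); cuts so far [(0, 20), (2, 18), (2, 21)]; region rows[0,4) x cols[16,24) = 4x8
Unfold 1 (reflect across h@4): 6 holes -> [(0, 20), (2, 18), (2, 21), (5, 18), (5, 21), (7, 20)]
Unfold 2 (reflect across h@8): 12 holes -> [(0, 20), (2, 18), (2, 21), (5, 18), (5, 21), (7, 20), (8, 20), (10, 18), (10, 21), (13, 18), (13, 21), (15, 20)]
Unfold 3 (reflect across v@24): 24 holes -> [(0, 20), (0, 27), (2, 18), (2, 21), (2, 26), (2, 29), (5, 18), (5, 21), (5, 26), (5, 29), (7, 20), (7, 27), (8, 20), (8, 27), (10, 18), (10, 21), (10, 26), (10, 29), (13, 18), (13, 21), (13, 26), (13, 29), (15, 20), (15, 27)]
Unfold 4 (reflect across v@16): 48 holes -> [(0, 4), (0, 11), (0, 20), (0, 27), (2, 2), (2, 5), (2, 10), (2, 13), (2, 18), (2, 21), (2, 26), (2, 29), (5, 2), (5, 5), (5, 10), (5, 13), (5, 18), (5, 21), (5, 26), (5, 29), (7, 4), (7, 11), (7, 20), (7, 27), (8, 4), (8, 11), (8, 20), (8, 27), (10, 2), (10, 5), (10, 10), (10, 13), (10, 18), (10, 21), (10, 26), (10, 29), (13, 2), (13, 5), (13, 10), (13, 13), (13, 18), (13, 21), (13, 26), (13, 29), (15, 4), (15, 11), (15, 20), (15, 27)]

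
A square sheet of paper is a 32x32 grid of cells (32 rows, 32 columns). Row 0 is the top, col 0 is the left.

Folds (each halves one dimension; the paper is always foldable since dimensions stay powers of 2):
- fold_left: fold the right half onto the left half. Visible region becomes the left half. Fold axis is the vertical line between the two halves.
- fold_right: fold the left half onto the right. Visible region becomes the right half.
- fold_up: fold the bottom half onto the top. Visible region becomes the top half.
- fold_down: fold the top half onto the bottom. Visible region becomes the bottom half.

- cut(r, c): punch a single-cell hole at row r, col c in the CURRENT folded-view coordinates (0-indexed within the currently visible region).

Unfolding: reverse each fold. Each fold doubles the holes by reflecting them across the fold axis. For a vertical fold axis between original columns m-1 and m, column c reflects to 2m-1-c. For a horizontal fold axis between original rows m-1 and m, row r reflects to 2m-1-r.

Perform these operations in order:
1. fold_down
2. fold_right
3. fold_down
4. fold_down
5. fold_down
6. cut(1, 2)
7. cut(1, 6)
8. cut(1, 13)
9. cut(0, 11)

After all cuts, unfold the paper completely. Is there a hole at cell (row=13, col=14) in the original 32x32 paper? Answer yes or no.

Answer: no

Derivation:
Op 1 fold_down: fold axis h@16; visible region now rows[16,32) x cols[0,32) = 16x32
Op 2 fold_right: fold axis v@16; visible region now rows[16,32) x cols[16,32) = 16x16
Op 3 fold_down: fold axis h@24; visible region now rows[24,32) x cols[16,32) = 8x16
Op 4 fold_down: fold axis h@28; visible region now rows[28,32) x cols[16,32) = 4x16
Op 5 fold_down: fold axis h@30; visible region now rows[30,32) x cols[16,32) = 2x16
Op 6 cut(1, 2): punch at orig (31,18); cuts so far [(31, 18)]; region rows[30,32) x cols[16,32) = 2x16
Op 7 cut(1, 6): punch at orig (31,22); cuts so far [(31, 18), (31, 22)]; region rows[30,32) x cols[16,32) = 2x16
Op 8 cut(1, 13): punch at orig (31,29); cuts so far [(31, 18), (31, 22), (31, 29)]; region rows[30,32) x cols[16,32) = 2x16
Op 9 cut(0, 11): punch at orig (30,27); cuts so far [(30, 27), (31, 18), (31, 22), (31, 29)]; region rows[30,32) x cols[16,32) = 2x16
Unfold 1 (reflect across h@30): 8 holes -> [(28, 18), (28, 22), (28, 29), (29, 27), (30, 27), (31, 18), (31, 22), (31, 29)]
Unfold 2 (reflect across h@28): 16 holes -> [(24, 18), (24, 22), (24, 29), (25, 27), (26, 27), (27, 18), (27, 22), (27, 29), (28, 18), (28, 22), (28, 29), (29, 27), (30, 27), (31, 18), (31, 22), (31, 29)]
Unfold 3 (reflect across h@24): 32 holes -> [(16, 18), (16, 22), (16, 29), (17, 27), (18, 27), (19, 18), (19, 22), (19, 29), (20, 18), (20, 22), (20, 29), (21, 27), (22, 27), (23, 18), (23, 22), (23, 29), (24, 18), (24, 22), (24, 29), (25, 27), (26, 27), (27, 18), (27, 22), (27, 29), (28, 18), (28, 22), (28, 29), (29, 27), (30, 27), (31, 18), (31, 22), (31, 29)]
Unfold 4 (reflect across v@16): 64 holes -> [(16, 2), (16, 9), (16, 13), (16, 18), (16, 22), (16, 29), (17, 4), (17, 27), (18, 4), (18, 27), (19, 2), (19, 9), (19, 13), (19, 18), (19, 22), (19, 29), (20, 2), (20, 9), (20, 13), (20, 18), (20, 22), (20, 29), (21, 4), (21, 27), (22, 4), (22, 27), (23, 2), (23, 9), (23, 13), (23, 18), (23, 22), (23, 29), (24, 2), (24, 9), (24, 13), (24, 18), (24, 22), (24, 29), (25, 4), (25, 27), (26, 4), (26, 27), (27, 2), (27, 9), (27, 13), (27, 18), (27, 22), (27, 29), (28, 2), (28, 9), (28, 13), (28, 18), (28, 22), (28, 29), (29, 4), (29, 27), (30, 4), (30, 27), (31, 2), (31, 9), (31, 13), (31, 18), (31, 22), (31, 29)]
Unfold 5 (reflect across h@16): 128 holes -> [(0, 2), (0, 9), (0, 13), (0, 18), (0, 22), (0, 29), (1, 4), (1, 27), (2, 4), (2, 27), (3, 2), (3, 9), (3, 13), (3, 18), (3, 22), (3, 29), (4, 2), (4, 9), (4, 13), (4, 18), (4, 22), (4, 29), (5, 4), (5, 27), (6, 4), (6, 27), (7, 2), (7, 9), (7, 13), (7, 18), (7, 22), (7, 29), (8, 2), (8, 9), (8, 13), (8, 18), (8, 22), (8, 29), (9, 4), (9, 27), (10, 4), (10, 27), (11, 2), (11, 9), (11, 13), (11, 18), (11, 22), (11, 29), (12, 2), (12, 9), (12, 13), (12, 18), (12, 22), (12, 29), (13, 4), (13, 27), (14, 4), (14, 27), (15, 2), (15, 9), (15, 13), (15, 18), (15, 22), (15, 29), (16, 2), (16, 9), (16, 13), (16, 18), (16, 22), (16, 29), (17, 4), (17, 27), (18, 4), (18, 27), (19, 2), (19, 9), (19, 13), (19, 18), (19, 22), (19, 29), (20, 2), (20, 9), (20, 13), (20, 18), (20, 22), (20, 29), (21, 4), (21, 27), (22, 4), (22, 27), (23, 2), (23, 9), (23, 13), (23, 18), (23, 22), (23, 29), (24, 2), (24, 9), (24, 13), (24, 18), (24, 22), (24, 29), (25, 4), (25, 27), (26, 4), (26, 27), (27, 2), (27, 9), (27, 13), (27, 18), (27, 22), (27, 29), (28, 2), (28, 9), (28, 13), (28, 18), (28, 22), (28, 29), (29, 4), (29, 27), (30, 4), (30, 27), (31, 2), (31, 9), (31, 13), (31, 18), (31, 22), (31, 29)]
Holes: [(0, 2), (0, 9), (0, 13), (0, 18), (0, 22), (0, 29), (1, 4), (1, 27), (2, 4), (2, 27), (3, 2), (3, 9), (3, 13), (3, 18), (3, 22), (3, 29), (4, 2), (4, 9), (4, 13), (4, 18), (4, 22), (4, 29), (5, 4), (5, 27), (6, 4), (6, 27), (7, 2), (7, 9), (7, 13), (7, 18), (7, 22), (7, 29), (8, 2), (8, 9), (8, 13), (8, 18), (8, 22), (8, 29), (9, 4), (9, 27), (10, 4), (10, 27), (11, 2), (11, 9), (11, 13), (11, 18), (11, 22), (11, 29), (12, 2), (12, 9), (12, 13), (12, 18), (12, 22), (12, 29), (13, 4), (13, 27), (14, 4), (14, 27), (15, 2), (15, 9), (15, 13), (15, 18), (15, 22), (15, 29), (16, 2), (16, 9), (16, 13), (16, 18), (16, 22), (16, 29), (17, 4), (17, 27), (18, 4), (18, 27), (19, 2), (19, 9), (19, 13), (19, 18), (19, 22), (19, 29), (20, 2), (20, 9), (20, 13), (20, 18), (20, 22), (20, 29), (21, 4), (21, 27), (22, 4), (22, 27), (23, 2), (23, 9), (23, 13), (23, 18), (23, 22), (23, 29), (24, 2), (24, 9), (24, 13), (24, 18), (24, 22), (24, 29), (25, 4), (25, 27), (26, 4), (26, 27), (27, 2), (27, 9), (27, 13), (27, 18), (27, 22), (27, 29), (28, 2), (28, 9), (28, 13), (28, 18), (28, 22), (28, 29), (29, 4), (29, 27), (30, 4), (30, 27), (31, 2), (31, 9), (31, 13), (31, 18), (31, 22), (31, 29)]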